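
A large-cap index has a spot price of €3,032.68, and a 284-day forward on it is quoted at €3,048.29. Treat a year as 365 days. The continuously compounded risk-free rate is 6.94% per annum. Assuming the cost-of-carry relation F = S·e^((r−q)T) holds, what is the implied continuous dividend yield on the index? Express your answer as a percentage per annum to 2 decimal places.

6.28%

From F = S·e^((r−q)T): (r − q) = ln(F/S)/T
ln(3048.29/3032.68) = ln(1.005147) = 0.005134
(r − q) = 0.005134 / (284/365) = 0.006598
q = r − ln(F/S)/T = 0.0694 − 0.006598 = 0.062802
q = 6.28%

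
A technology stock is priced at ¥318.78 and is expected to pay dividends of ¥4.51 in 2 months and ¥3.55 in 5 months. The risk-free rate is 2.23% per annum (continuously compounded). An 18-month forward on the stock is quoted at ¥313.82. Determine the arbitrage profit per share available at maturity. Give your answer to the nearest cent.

PV(dividends) I = 4.51·e^(−0.0223·2/12) + 3.55·e^(−0.0223·5/12) = 8.0104
Fair forward F* = (S − I)·e^(rT) = (318.78 − 8.0104)·e^0.033450 = 310.7696 × 1.034016 = 321.3407
Market ¥313.82 < fair 321.3407: forward underpriced → reverse cash-and-carry (short the stock, invest proceeds at r, pay the dividends, go long the forward).
Profit at T = |F_mkt − F*| = |313.82 − 321.3407| = ¥7.52 per share

¥7.52 per share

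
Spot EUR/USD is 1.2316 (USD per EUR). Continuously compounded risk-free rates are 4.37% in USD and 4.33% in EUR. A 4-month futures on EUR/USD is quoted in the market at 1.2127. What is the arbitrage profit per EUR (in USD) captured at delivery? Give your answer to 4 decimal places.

Fair futures: F* = S·e^(carry·T), with carry = (r_USD − r_EUR) = 0.0437 − 0.0433 = 0.0004
F* = 1.2316 · e^(0.0004 × 4/12) = 1.2316 · e^0.000133 = 1.2316 × 1.000133 = 1.2318
Market 1.2127 < fair 1.2318: forward underpriced → reverse cash-and-carry (short spot, go long the forward).
At maturity, profit = |F_mkt − F*| = |1.2127 − 1.2318| = 0.0191 per EUR (in USD)

0.0191 per EUR (in USD)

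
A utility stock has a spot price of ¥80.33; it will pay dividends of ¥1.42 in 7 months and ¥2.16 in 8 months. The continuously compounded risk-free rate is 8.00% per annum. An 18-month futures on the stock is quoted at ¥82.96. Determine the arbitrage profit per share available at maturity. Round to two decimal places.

PV(dividends) I = 1.42·e^(−0.0800·7/12) + 2.16·e^(−0.0800·8/12) = 3.4031
Fair futures F* = (S − I)·e^(rT) = (80.33 − 3.4031)·e^0.120000 = 76.9269 × 1.127497 = 86.7348
Market ¥82.96 < fair 86.7348: forward underpriced → reverse cash-and-carry (short the stock, invest proceeds at r, pay the dividends, go long the forward).
Profit at T = |F_mkt − F*| = |82.96 − 86.7348| = ¥3.77 per share

¥3.77 per share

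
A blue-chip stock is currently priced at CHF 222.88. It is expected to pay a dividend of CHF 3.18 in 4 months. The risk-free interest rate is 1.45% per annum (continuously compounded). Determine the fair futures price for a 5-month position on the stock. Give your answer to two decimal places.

CHF 221.05

PV(dividends) I = 3.18·e^(−0.0145·4/12)
I = 3.1647
F = (S − I)·e^(rT) = (222.88 − 3.1647) · e^(0.0145·5/12)
= 219.7153 · e^0.006042 = 219.7153 × 1.006060 = CHF 221.05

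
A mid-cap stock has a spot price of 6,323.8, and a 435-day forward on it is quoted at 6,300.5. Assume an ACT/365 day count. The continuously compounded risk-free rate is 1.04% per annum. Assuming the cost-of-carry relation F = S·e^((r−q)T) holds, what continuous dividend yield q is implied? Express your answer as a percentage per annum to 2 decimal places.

1.35%

From F = S·e^((r−q)T): (r − q) = ln(F/S)/T
ln(6300.5/6323.8) = ln(0.996316) = -0.003691
(r − q) = -0.003691 / (435/365) = -0.003097
q = r − ln(F/S)/T = 0.0104 + 0.003097 = 0.013497
q = 1.35%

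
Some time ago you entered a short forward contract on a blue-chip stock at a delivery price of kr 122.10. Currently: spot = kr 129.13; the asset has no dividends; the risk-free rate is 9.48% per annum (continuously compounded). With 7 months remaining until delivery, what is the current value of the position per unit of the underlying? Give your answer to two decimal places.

-kr 13.60

Current fair forward for the remaining 7 months: F = S·e^(r·T), r = 0.0948
F = 129.13 · e^(0.0948 × 7/12) = 129.13 × 1.056858 = 136.4721
Value of long forward = (F − K)·e^(−rT) = (136.4721 − 122.10) · e^(−0.0948·7/12)
= 14.3721 × 0.946201 = 13.60
Short position value = −(long value) = -kr 13.60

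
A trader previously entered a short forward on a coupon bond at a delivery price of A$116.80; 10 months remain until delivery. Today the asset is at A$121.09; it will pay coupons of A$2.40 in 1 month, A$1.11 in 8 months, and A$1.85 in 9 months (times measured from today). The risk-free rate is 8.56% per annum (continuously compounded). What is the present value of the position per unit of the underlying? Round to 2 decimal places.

-A$7.17

PV(remaining coupons) I = 2.40·e^(−0.0856·1/12) + 1.11·e^(−0.0856·8/12) + 1.85·e^(−0.0856·9/12) = 5.1663
Current forward F = (S − I)·e^(rT) = (121.09 − 5.1663)·e^(0.0856·10/12) = 115.9237 × 1.073939 = 124.4950
Value (long) = (F − K)·e^(−rT) = (124.4950 − 116.80) × 0.931151 = 7.1652
Short position value = −(long value) = -A$7.17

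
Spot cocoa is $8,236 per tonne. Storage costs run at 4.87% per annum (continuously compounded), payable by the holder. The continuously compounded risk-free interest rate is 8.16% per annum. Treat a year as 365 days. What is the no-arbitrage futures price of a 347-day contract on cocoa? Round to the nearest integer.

Net carry = r + u − y = 0.0816 + 0.0487 − 0.0000 = 0.1303
F = S·e^((r+u−y)T) = 8236 · e^(0.1303 × 347/365) = 8236 · e^0.123874
= 8236 × 1.131873 = $9,322 per tonne

$9,322 per tonne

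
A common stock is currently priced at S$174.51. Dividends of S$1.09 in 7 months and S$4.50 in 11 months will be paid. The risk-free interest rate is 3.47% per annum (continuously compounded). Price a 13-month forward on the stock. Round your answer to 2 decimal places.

PV(dividends) I = 1.09·e^(−0.0347·7/12) + 4.50·e^(−0.0347·11/12)
I = 1.0682 + 4.3591 = 5.4273
F = (S − I)·e^(rT) = (174.51 − 5.4273) · e^(0.0347·13/12)
= 169.0827 · e^0.037592 = 169.0827 × 1.038308 = S$175.56

S$175.56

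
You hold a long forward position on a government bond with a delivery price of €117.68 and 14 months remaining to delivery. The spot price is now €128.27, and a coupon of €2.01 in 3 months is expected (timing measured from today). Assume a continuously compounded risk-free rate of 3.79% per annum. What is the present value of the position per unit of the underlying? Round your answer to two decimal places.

€13.69

PV(remaining coupons) I = 2.01·e^(−0.0379·3/12) = 1.9910
Current forward F = (S − I)·e^(rT) = (128.27 − 1.9910)·e^(0.0379·14/12) = 126.2790 × 1.045209 = 131.9879
Value (long) = (F − K)·e^(−rT) = (131.9879 − 117.68) × 0.956747 = 13.6890
Value = €13.69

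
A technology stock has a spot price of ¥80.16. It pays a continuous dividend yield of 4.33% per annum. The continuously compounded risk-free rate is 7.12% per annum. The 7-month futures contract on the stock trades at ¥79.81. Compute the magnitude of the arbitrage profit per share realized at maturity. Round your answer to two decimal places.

¥1.67 per share

Fair futures: F* = S·e^(carry·T), with carry = (r − q) = 0.0712 − 0.0433 = 0.0279
F* = 80.16 · e^(0.0279 × 7/12) = 80.16 · e^0.016275 = 80.16 × 1.016408 = ¥81.4753
Market ¥79.81 < fair ¥81.4753: forward underpriced → reverse cash-and-carry (short spot, go long the forward).
At maturity, profit = |F_mkt − F*| = |79.81 − 81.4753| = ¥1.67 per share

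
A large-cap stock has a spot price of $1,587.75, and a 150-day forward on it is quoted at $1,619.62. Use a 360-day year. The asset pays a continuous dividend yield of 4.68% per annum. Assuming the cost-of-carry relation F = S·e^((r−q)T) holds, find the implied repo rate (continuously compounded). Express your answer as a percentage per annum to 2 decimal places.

From F = S·e^((r−q)T): (r − q) = ln(F/S)/T
ln(1619.62/1587.75) = ln(1.020072) = 0.019873
(r − q) = 0.019873 / (150/360) = 0.047695
r = ln(F/S)/T + q = 0.047695 + 0.0468 = 0.094495
r = 9.45%

9.45%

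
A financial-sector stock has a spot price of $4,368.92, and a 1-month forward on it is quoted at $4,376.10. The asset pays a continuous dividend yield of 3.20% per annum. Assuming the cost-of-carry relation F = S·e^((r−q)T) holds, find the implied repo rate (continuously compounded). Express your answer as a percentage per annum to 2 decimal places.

5.17%

From F = S·e^((r−q)T): (r − q) = ln(F/S)/T
ln(4376.10/4368.92) = ln(1.001643) = 0.001642
(r − q) = 0.001642 / (1/12) = 0.019704
r = ln(F/S)/T + q = 0.019704 + 0.0320 = 0.051704
r = 5.17%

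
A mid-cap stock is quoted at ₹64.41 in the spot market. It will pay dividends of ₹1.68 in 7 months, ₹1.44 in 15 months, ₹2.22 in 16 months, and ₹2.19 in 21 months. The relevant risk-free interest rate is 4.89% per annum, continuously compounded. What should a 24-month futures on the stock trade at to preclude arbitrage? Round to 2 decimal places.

₹63.22

PV(dividends) I = 1.68·e^(−0.0489·7/12) + 1.44·e^(−0.0489·15/12) + 2.22·e^(−0.0489·16/12) + 2.19·e^(−0.0489·21/12)
I = 1.6328 + 1.3546 + 2.0799 + 2.0104 = 7.0777
F = (S − I)·e^(rT) = (64.41 − 7.0777) · e^(0.0489·24/12)
= 57.3323 · e^0.097800 = 57.3323 × 1.102742 = ₹63.22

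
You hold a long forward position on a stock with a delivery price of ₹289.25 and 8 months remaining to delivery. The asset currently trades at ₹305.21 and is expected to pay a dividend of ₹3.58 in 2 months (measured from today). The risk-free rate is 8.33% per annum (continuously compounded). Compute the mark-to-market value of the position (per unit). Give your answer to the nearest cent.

₹28.05

PV(remaining dividends) I = 3.58·e^(−0.0833·2/12) = 3.5306
Current forward F = (S − I)·e^(rT) = (305.21 − 3.5306)·e^(0.0833·8/12) = 301.6794 × 1.057104 = 318.9065
Value (long) = (F − K)·e^(−rT) = (318.9065 − 289.25) × 0.945980 = 28.0545
Value = ₹28.05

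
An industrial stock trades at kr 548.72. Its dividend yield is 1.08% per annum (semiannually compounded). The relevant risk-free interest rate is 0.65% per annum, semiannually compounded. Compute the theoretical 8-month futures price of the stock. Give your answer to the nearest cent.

F = S · (1+r/2)^(2T) / (1+q/2)^(2T)
= 548.72 × 1.004336 / 1.007206 = 548.72 × 0.997151
F = kr 547.16

kr 547.16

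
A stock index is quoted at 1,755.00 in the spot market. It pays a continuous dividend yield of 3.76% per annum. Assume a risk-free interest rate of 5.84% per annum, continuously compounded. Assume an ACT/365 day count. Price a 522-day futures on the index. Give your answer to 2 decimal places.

1,807.99

F = S·e^((r − q)T) = 1755.00 · e^((0.0584 − 0.0376) × 522/365)
= 1755.00 · e^0.02974685 = 1755.00 × 1.03019371
F = 1,807.99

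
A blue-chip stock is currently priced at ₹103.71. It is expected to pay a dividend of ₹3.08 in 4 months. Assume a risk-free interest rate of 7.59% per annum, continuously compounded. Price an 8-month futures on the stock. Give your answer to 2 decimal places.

PV(dividends) I = 3.08·e^(−0.0759·4/12)
I = 3.0031
F = (S − I)·e^(rT) = (103.71 − 3.0031) · e^(0.0759·8/12)
= 100.7069 · e^0.050600 = 100.7069 × 1.051902 = ₹105.93

₹105.93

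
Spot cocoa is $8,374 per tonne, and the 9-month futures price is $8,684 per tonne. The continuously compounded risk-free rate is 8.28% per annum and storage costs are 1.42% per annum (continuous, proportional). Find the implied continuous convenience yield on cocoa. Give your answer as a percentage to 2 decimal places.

F = S·e^((r+u−y)T) ⇒ (r+u−y) = ln(F/S)/T
ln(8684/8374) = 0.036351; /T ⇒ 0.048468
y = r + u − ln(F/S)/T = 0.0828 + 0.0142 − 0.048468 = 0.048532
y = 4.85%

4.85%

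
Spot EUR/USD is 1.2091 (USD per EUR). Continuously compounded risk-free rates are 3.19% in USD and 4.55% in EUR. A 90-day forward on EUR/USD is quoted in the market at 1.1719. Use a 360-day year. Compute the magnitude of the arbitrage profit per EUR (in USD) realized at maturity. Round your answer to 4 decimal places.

Fair forward: F* = S·e^(carry·T), with carry = (r_USD − r_EUR) = 0.0319 − 0.0455 = -0.0136
F* = 1.2091 · e^(-0.0136 × 90/360) = 1.2091 · e^-0.003400 = 1.2091 × 0.996606 = 1.2050
Market 1.1719 < fair 1.2050: forward underpriced → reverse cash-and-carry (short spot, go long the forward).
At maturity, profit = |F_mkt − F*| = |1.1719 − 1.2050| = 0.0331 per EUR (in USD)

0.0331 per EUR (in USD)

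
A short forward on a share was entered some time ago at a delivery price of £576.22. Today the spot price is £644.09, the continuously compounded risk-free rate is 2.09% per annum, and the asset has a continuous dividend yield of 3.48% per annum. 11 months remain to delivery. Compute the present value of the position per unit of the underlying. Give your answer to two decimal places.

-£58.58

Current fair forward for the remaining 11 months: F = S·e^((r − q)·T), (r − q) = 0.0209 − 0.0348 = -0.0139
F = 644.09 · e^(-0.0139 × 11/12) = 644.09 × 0.987339 = 635.9352
Value of long forward = (F − K)·e^(−rT) = (635.9352 − 576.22) · e^(−0.0209·11/12)
= 59.7152 × 0.981024 = 58.58
Short position value = −(long value) = -£58.58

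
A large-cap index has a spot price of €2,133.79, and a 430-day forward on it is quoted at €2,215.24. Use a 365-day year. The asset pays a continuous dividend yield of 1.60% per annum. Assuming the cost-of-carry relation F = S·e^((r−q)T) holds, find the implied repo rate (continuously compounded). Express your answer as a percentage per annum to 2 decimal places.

From F = S·e^((r−q)T): (r − q) = ln(F/S)/T
ln(2215.24/2133.79) = ln(1.038172) = 0.037461
(r − q) = 0.037461 / (430/365) = 0.031798
r = ln(F/S)/T + q = 0.031798 + 0.0160 = 0.047798
r = 4.78%

4.78%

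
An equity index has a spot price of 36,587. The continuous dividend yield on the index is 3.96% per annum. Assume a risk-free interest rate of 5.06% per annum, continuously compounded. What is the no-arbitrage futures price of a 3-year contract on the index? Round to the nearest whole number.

37,815

F = S·e^((r − q)T) = 36587 · e^((0.0506 − 0.0396) × 3)
= 36587 · e^0.033000 = 36587 × 1.033551
F = 37,815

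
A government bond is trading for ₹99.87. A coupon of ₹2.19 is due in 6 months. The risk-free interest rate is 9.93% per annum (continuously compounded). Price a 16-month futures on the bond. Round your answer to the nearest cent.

PV(coupons) I = 2.19·e^(−0.0993·6/12)
I = 2.0839
F = (S − I)·e^(rT) = (99.87 − 2.0839) · e^(0.0993·16/12)
= 97.7861 · e^0.132400 = 97.7861 × 1.141565 = ₹111.63

₹111.63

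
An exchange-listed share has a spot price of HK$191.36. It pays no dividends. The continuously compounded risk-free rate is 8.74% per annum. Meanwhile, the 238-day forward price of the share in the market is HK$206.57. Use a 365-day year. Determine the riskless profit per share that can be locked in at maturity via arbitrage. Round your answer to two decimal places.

Fair forward: F* = S·e^(carry·T), with carry = r = 0.0874
F* = 191.36 · e^(0.0874 × 238/365) = 191.36 · e^0.056990 = 191.36 × 1.058645 = HK$202.5823
Market HK$206.57 > fair HK$202.5823: forward overpriced → cash-and-carry (buy spot, short the forward).
At maturity, profit = |F_mkt − F*| = |206.57 − 202.5823| = HK$3.99 per share

HK$3.99 per share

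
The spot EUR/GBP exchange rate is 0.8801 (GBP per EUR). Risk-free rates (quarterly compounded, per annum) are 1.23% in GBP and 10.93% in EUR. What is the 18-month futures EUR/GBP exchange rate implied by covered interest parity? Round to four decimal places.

0.7626

By covered interest parity, F = S · (1+r_GBP/4)^(4T) / (1+r_EUR/4)^(4T)
= 0.8801 × 1.018592 / 1.175566 = 0.8801 × 0.866469
F = 0.7626 GBP per EUR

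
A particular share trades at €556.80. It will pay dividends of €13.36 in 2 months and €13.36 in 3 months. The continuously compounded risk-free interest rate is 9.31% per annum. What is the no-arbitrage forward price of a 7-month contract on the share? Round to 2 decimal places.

€560.21

PV(dividends) I = 13.36·e^(−0.0931·2/12) + 13.36·e^(−0.0931·3/12)
I = 13.1543 + 13.0526 = 26.2069
F = (S − I)·e^(rT) = (556.80 − 26.2069) · e^(0.0931·7/12)
= 530.5931 · e^0.054308 = 530.5931 × 1.055810 = €560.21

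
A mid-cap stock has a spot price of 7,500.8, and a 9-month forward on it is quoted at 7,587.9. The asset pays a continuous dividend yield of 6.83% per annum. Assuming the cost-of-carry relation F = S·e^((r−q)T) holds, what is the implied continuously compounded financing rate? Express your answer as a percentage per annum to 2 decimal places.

8.37%

From F = S·e^((r−q)T): (r − q) = ln(F/S)/T
ln(7587.9/7500.8) = ln(1.011612) = 0.011545
(r − q) = 0.011545 / (9/12) = 0.015393
r = ln(F/S)/T + q = 0.015393 + 0.0683 = 0.083693
r = 8.37%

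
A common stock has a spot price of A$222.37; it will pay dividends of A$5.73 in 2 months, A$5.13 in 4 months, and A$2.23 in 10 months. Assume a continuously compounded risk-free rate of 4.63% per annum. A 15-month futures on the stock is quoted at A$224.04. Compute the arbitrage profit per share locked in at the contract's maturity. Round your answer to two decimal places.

PV(dividends) I = 5.73·e^(−0.0463·2/12) + 5.13·e^(−0.0463·4/12) + 2.23·e^(−0.0463·10/12) = 12.8830
Fair futures F* = (S − I)·e^(rT) = (222.37 − 12.8830)·e^0.057875 = 209.4870 × 1.059583 = 221.9689
Market A$224.04 > fair 221.9689: forward overpriced → cash-and-carry (borrow at r, buy the stock and collect the dividends, short the forward).
Profit at T = |F_mkt − F*| = |224.04 − 221.9689| = A$2.07 per share

A$2.07 per share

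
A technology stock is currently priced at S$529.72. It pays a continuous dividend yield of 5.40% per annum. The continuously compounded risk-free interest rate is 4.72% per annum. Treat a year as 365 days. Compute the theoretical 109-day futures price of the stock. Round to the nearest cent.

S$528.65

F = S·e^((r − q)T) = 529.72 · e^((0.0472 − 0.0540) × 109/365)
= 529.72 · e^-0.002031 = 529.72 × 0.997971
F = S$528.65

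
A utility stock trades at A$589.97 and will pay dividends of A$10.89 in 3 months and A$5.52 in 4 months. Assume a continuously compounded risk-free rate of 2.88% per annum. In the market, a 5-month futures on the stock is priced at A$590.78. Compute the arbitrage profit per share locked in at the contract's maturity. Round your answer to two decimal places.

A$10.16 per share

PV(dividends) I = 10.89·e^(−0.0288·3/12) + 5.52·e^(−0.0288·4/12) = 16.2791
Fair futures F* = (S − I)·e^(rT) = (589.97 − 16.2791)·e^0.012000 = 573.6909 × 1.012072 = 580.6165
Market A$590.78 > fair 580.6165: forward overpriced → cash-and-carry (borrow at r, buy the stock and collect the dividends, short the forward).
Profit at T = |F_mkt − F*| = |590.78 − 580.6165| = A$10.16 per share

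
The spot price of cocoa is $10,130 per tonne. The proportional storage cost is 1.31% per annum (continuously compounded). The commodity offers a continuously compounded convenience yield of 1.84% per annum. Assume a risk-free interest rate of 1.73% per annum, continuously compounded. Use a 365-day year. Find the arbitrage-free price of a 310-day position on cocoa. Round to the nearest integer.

$10,234 per tonne

Net carry = r + u − y = 0.0173 + 0.0131 − 0.0184 = 0.0120
F = S·e^((r+u−y)T) = 10130 · e^(0.0120 × 310/365) = 10130 · e^0.010192
= 10130 × 1.010244 = $10,234 per tonne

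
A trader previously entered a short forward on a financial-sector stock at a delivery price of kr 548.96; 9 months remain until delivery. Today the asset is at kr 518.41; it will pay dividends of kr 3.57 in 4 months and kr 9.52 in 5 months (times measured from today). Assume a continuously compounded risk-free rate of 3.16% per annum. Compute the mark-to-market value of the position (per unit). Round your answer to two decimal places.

PV(remaining dividends) I = 3.57·e^(−0.0316·4/12) + 9.52·e^(−0.0316·5/12) = 12.9281
Current forward F = (S − I)·e^(rT) = (518.41 − 12.9281)·e^(0.0316·9/12) = 505.4819 × 1.023983 = 517.6049
Value (long) = (F − K)·e^(−rT) = (517.6049 − 548.96) × 0.976579 = -30.6207
Short position value = −(long value) = kr 30.62

kr 30.62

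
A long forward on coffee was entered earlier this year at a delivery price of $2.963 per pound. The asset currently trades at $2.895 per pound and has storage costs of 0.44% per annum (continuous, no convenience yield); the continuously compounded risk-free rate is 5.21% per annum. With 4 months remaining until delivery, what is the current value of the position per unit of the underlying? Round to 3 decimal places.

-$0.013 per pound

Current fair forward for the remaining 4 months: F = S·e^((r + u)·T), (r + u) = 0.0521 + 0.0044 = 0.0565
F = 2.895 · e^(0.0565 × 4/12) = 2.895 × 1.019012 = 2.9500
Value of long forward = (F − K)·e^(−rT) = (2.9500 − 2.963) · e^(−0.0521·4/12)
= -0.0130 × 0.982783 = -0.013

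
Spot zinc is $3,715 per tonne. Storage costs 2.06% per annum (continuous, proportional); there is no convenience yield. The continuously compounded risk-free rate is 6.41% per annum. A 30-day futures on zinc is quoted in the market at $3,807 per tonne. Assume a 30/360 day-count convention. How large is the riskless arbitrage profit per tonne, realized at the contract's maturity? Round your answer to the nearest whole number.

Fair futures: F* = S·e^(carry·T), with carry = (r + u) = 0.0641 + 0.0206 = 0.0847
F* = 3715 · e^(0.0847 × 30/360) = 3715 · e^0.007058 = 3715 × 1.007083 = $3741.3133
Market $3807 > fair $3741.3133: forward overpriced → cash-and-carry (buy spot, short the forward).
At maturity, profit = |F_mkt − F*| = |3807 − 3741.3133| = $66 per tonne

$66 per tonne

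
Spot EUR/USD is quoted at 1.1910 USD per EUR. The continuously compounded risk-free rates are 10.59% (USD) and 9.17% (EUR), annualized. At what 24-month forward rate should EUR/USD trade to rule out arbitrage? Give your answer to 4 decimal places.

1.2253

F = S·e^((r_USD − r_EUR)T) = 1.1910 · e^((0.1059 − 0.0917) × 24/12)
= 1.1910 · e^0.028400 = 1.1910 × 1.028807
F = 1.2253 USD per EUR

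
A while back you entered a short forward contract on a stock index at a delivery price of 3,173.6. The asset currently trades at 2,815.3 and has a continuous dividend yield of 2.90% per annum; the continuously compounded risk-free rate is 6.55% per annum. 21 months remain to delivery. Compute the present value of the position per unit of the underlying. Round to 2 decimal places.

153.91

Current fair forward for the remaining 21 months: F = S·e^((r − q)·T), (r − q) = 0.0655 − 0.0290 = 0.0365
F = 2815.3 · e^(0.0365 × 21/12) = 2815.3 × 1.06595915 = 3000.9948
Value of long forward = (F − K)·e^(−rT) = (3000.9948 − 3173.6) · e^(−0.0655·21/12)
= -172.6052 × 0.89170047 = -153.91
Short position value = −(long value) = 153.91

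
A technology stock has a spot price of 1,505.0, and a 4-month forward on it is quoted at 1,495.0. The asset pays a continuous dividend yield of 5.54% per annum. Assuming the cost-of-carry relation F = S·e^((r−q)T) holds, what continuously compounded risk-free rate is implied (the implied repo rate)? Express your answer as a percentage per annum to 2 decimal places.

From F = S·e^((r−q)T): (r − q) = ln(F/S)/T
ln(1495.0/1505.0) = ln(0.993355) = -0.006667
(r − q) = -0.006667 / (4/12) = -0.020001
r = ln(F/S)/T + q = -0.020001 + 0.0554 = 0.035399
r = 3.54%

3.54%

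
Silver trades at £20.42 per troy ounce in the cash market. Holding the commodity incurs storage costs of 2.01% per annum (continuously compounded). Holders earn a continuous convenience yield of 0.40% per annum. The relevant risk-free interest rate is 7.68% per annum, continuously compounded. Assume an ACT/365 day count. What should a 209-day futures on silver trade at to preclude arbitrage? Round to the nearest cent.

Net carry = r + u − y = 0.0768 + 0.0201 − 0.0040 = 0.0929
F = S·e^((r+u−y)T) = 20.42 · e^(0.0929 × 209/365) = 20.42 · e^0.053195
= 20.42 × 1.054635 = £21.54 per troy ounce

£21.54 per troy ounce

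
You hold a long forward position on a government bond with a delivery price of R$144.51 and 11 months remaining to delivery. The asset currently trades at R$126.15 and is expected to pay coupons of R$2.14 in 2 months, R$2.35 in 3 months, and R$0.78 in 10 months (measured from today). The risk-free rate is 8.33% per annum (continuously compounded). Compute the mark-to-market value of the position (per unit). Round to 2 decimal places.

-R$12.88

PV(remaining coupons) I = 2.14·e^(−0.0833·2/12) + 2.35·e^(−0.0833·3/12) + 0.78·e^(−0.0833·10/12) = 5.1398
Current forward F = (S − I)·e^(rT) = (126.15 − 5.1398)·e^(0.0833·11/12) = 121.0102 × 1.079349 = 130.6122
Value (long) = (F − K)·e^(−rT) = (130.6122 − 144.51) × 0.926484 = -12.8761
Value = -R$12.88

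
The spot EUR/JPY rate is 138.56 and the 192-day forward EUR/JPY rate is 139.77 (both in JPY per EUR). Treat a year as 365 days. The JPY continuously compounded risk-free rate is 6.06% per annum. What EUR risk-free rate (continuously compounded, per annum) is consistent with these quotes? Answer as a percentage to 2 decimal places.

F = S·e^((r_JPY − r_EUR)T) ⇒ r_EUR = r_JPY − ln(F/S)/T
ln(139.77/138.56) = 0.008695; /(192/365) = 0.016530
r_EUR = 0.0606 − 0.016530 = 0.044070
r_EUR = 4.41%

4.41%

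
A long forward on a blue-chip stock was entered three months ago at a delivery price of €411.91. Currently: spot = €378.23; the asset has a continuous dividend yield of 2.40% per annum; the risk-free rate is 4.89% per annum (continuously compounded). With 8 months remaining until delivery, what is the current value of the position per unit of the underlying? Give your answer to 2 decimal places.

-€26.47

Current fair forward for the remaining 8 months: F = S·e^((r − q)·T), (r − q) = 0.0489 − 0.0240 = 0.0249
F = 378.23 · e^(0.0249 × 8/12) = 378.23 × 1.016739 = 384.5612
Value of long forward = (F − K)·e^(−rT) = (384.5612 − 411.91) · e^(−0.0489·8/12)
= -27.3488 × 0.967926 = -26.47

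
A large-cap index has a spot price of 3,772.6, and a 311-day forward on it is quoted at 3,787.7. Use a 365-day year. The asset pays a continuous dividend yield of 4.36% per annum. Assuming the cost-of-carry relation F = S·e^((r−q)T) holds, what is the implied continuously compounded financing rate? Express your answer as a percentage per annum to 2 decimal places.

From F = S·e^((r−q)T): (r − q) = ln(F/S)/T
ln(3787.7/3772.6) = ln(1.004003) = 0.003995
(r − q) = 0.003995 / (311/365) = 0.004689
r = ln(F/S)/T + q = 0.004689 + 0.0436 = 0.048289
r = 4.83%

4.83%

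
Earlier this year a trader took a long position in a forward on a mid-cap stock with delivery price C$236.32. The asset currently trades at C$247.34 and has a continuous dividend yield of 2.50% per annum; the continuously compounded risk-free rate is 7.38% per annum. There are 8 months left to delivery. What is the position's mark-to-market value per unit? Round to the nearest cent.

C$18.28

Current fair forward for the remaining 8 months: F = S·e^((r − q)·T), (r − q) = 0.0738 − 0.0250 = 0.0488
F = 247.34 · e^(0.0488 × 8/12) = 247.34 × 1.033068 = 255.5190
Value of long forward = (F − K)·e^(−rT) = (255.5190 − 236.32) · e^(−0.0738·8/12)
= 19.1990 × 0.951991 = 18.28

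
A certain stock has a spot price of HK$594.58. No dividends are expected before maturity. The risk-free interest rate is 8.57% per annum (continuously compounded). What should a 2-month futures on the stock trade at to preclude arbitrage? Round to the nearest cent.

F = S·e^(rT) = 594.58 · e^(0.0857 × 2/12)
= 594.58 · e^0.014283 = 594.58 × 1.014385
F = HK$603.13

HK$603.13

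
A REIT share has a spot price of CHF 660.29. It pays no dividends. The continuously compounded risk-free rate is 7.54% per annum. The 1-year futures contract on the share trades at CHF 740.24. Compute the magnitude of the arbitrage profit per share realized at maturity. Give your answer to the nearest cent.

CHF 28.24 per share

Fair futures: F* = S·e^(carry·T), with carry = r = 0.0754
F* = 660.29 · e^(0.0754 × 1) = 660.29 · e^0.075400 = 660.29 × 1.078315 = CHF 712.0006
Market CHF 740.24 > fair CHF 712.0006: forward overpriced → cash-and-carry (buy spot, short the forward).
At maturity, profit = |F_mkt − F*| = |740.24 − 712.0006| = CHF 28.24 per share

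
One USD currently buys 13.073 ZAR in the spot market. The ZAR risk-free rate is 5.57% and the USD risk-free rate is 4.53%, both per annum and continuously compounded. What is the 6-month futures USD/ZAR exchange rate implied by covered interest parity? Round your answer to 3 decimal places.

F = S·e^((r_ZAR − r_USD)T) = 13.073 · e^((0.0557 − 0.0453) × 6/12)
= 13.073 · e^0.005200 = 13.073 × 1.005214
F = 13.141 ZAR per USD

13.141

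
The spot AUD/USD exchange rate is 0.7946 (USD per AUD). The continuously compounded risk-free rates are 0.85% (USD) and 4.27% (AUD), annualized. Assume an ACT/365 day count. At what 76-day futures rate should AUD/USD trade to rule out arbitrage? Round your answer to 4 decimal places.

F = S·e^((r_USD − r_AUD)T) = 0.7946 · e^((0.0085 − 0.0427) × 76/365)
= 0.7946 · e^-0.007121 = 0.7946 × 0.992904
F = 0.7890 USD per AUD

0.7890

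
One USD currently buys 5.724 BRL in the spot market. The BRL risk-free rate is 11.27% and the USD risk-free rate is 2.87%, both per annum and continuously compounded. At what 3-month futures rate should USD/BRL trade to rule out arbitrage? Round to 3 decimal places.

5.845

F = S·e^((r_BRL − r_USD)T) = 5.724 · e^((0.1127 − 0.0287) × 3/12)
= 5.724 · e^0.021000 = 5.724 × 1.021222
F = 5.845 BRL per USD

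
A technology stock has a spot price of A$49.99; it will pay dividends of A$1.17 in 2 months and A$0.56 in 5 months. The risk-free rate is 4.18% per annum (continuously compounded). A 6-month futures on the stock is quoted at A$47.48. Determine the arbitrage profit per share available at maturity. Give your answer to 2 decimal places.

A$1.82 per share

PV(dividends) I = 1.17·e^(−0.0418·2/12) + 0.56·e^(−0.0418·5/12) = 1.7122
Fair futures F* = (S − I)·e^(rT) = (49.99 − 1.7122)·e^0.020900 = 48.2778 × 1.021120 = 49.2974
Market A$47.48 < fair 49.2974: forward underpriced → reverse cash-and-carry (short the stock, invest proceeds at r, pay the dividends, go long the forward).
Profit at T = |F_mkt − F*| = |47.48 − 49.2974| = A$1.82 per share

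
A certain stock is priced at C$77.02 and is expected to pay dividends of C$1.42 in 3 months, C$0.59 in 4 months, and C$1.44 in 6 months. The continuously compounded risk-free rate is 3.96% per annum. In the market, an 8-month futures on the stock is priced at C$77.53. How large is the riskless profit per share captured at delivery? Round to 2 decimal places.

PV(dividends) I = 1.42·e^(−0.0396·3/12) + 0.59·e^(−0.0396·4/12) + 1.44·e^(−0.0396·6/12) = 3.4000
Fair futures F* = (S − I)·e^(rT) = (77.02 − 3.4000)·e^0.026400 = 73.6200 × 1.026752 = 75.5895
Market C$77.53 > fair 75.5895: forward overpriced → cash-and-carry (borrow at r, buy the stock and collect the dividends, short the forward).
Profit at T = |F_mkt − F*| = |77.53 − 75.5895| = C$1.94 per share

C$1.94 per share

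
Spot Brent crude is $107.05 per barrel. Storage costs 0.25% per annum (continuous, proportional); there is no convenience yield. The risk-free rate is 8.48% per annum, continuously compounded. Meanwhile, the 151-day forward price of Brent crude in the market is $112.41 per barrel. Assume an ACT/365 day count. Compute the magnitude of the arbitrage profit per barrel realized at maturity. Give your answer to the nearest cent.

$1.42 per barrel

Fair forward: F* = S·e^(carry·T), with carry = (r + u) = 0.0848 + 0.0025 = 0.0873
F* = 107.05 · e^(0.0873 × 151/365) = 107.05 · e^0.036116 = 107.05 × 1.036776 = $110.9869
Market $112.41 > fair $110.9869: forward overpriced → cash-and-carry (buy spot, short the forward).
At maturity, profit = |F_mkt − F*| = |112.41 − 110.9869| = $1.42 per barrel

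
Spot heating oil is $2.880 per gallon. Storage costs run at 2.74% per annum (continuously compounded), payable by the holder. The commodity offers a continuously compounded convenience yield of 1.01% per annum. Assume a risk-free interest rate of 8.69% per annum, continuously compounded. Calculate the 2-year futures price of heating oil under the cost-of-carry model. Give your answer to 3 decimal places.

Net carry = r + u − y = 0.0869 + 0.0274 − 0.0101 = 0.1042
F = S·e^((r+u−y)T) = 2.880 · e^(0.1042 × 2) = 2.880 · e^0.208400
= 2.880 × 1.231706 = $3.547 per gallon

$3.547 per gallon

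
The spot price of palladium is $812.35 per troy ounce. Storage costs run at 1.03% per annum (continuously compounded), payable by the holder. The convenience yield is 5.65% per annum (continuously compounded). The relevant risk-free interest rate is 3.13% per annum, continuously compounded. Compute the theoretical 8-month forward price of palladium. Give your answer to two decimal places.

$804.32 per troy ounce

Net carry = r + u − y = 0.0313 + 0.0103 − 0.0565 = -0.0149
F = S·e^((r+u−y)T) = 812.35 · e^(-0.0149 × 8/12) = 812.35 · e^-0.009933
= 812.35 × 0.990116 = $804.32 per troy ounce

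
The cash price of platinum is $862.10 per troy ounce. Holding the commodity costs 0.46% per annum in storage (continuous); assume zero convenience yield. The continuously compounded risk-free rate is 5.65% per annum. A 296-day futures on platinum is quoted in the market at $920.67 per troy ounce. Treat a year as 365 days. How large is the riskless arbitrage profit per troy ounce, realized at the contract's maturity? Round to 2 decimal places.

Fair futures: F* = S·e^(carry·T), with carry = (r + u) = 0.0565 + 0.0046 = 0.0611
F* = 862.10 · e^(0.0611 × 296/365) = 862.10 · e^0.049550 = 862.10 × 1.050798 = $905.8930
Market $920.67 > fair $905.8930: forward overpriced → cash-and-carry (buy spot, short the forward).
At maturity, profit = |F_mkt − F*| = |920.67 − 905.8930| = $14.78 per troy ounce

$14.78 per troy ounce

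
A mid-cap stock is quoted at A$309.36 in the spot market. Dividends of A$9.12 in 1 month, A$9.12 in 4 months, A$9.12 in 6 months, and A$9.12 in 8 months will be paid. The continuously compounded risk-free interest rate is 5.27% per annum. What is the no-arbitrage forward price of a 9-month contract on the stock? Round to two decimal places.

A$284.66

PV(dividends) I = 9.12·e^(−0.0527·1/12) + 9.12·e^(−0.0527·4/12) + 9.12·e^(−0.0527·6/12) + 9.12·e^(−0.0527·8/12)
I = 9.0800 + 8.9612 + 8.8828 + 8.8051 = 35.7291
F = (S − I)·e^(rT) = (309.36 − 35.7291) · e^(0.0527·9/12)
= 273.6309 · e^0.039525 = 273.6309 × 1.040317 = A$284.66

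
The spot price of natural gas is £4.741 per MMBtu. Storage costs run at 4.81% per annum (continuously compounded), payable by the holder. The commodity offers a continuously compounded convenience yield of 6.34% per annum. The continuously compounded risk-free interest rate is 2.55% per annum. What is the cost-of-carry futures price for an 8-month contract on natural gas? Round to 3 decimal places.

Net carry = r + u − y = 0.0255 + 0.0481 − 0.0634 = 0.0102
F = S·e^((r+u−y)T) = 4.741 · e^(0.0102 × 8/12) = 4.741 · e^0.006800
= 4.741 × 1.006823 = £4.773 per MMBtu

£4.773 per MMBtu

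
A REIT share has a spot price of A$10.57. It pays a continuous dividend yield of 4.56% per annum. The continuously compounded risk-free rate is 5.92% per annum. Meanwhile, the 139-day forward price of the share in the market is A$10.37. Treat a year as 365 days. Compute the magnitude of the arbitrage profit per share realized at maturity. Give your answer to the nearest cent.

Fair forward: F* = S·e^(carry·T), with carry = (r − q) = 0.0592 − 0.0456 = 0.0136
F* = 10.57 · e^(0.0136 × 139/365) = 10.57 · e^0.005179 = 10.57 × 1.005192 = A$10.6249
Market A$10.37 < fair A$10.6249: forward underpriced → reverse cash-and-carry (short spot, go long the forward).
At maturity, profit = |F_mkt − F*| = |10.37 − 10.6249| = A$0.25 per share

A$0.25 per share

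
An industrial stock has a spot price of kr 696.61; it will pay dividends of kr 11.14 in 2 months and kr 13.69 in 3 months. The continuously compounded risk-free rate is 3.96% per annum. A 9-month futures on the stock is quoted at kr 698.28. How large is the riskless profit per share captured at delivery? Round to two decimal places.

PV(dividends) I = 11.14·e^(−0.0396·2/12) + 13.69·e^(−0.0396·3/12) = 24.6219
Fair futures F* = (S − I)·e^(rT) = (696.61 − 24.6219)·e^0.029700 = 671.9881 × 1.030145 = 692.2452
Market kr 698.28 > fair 692.2452: forward overpriced → cash-and-carry (borrow at r, buy the stock and collect the dividends, short the forward).
Profit at T = |F_mkt − F*| = |698.28 − 692.2452| = kr 6.03 per share

kr 6.03 per share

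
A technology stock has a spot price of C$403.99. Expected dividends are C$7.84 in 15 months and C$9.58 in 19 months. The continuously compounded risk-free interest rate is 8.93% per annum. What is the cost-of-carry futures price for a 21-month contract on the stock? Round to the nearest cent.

PV(dividends) I = 7.84·e^(−0.0893·15/12) + 9.58·e^(−0.0893·19/12)
I = 7.0119 + 8.3169 = 15.3288
F = (S − I)·e^(rT) = (403.99 − 15.3288) · e^(0.0893·21/12)
= 388.6612 · e^0.156275 = 388.6612 × 1.169148 = C$454.40

C$454.40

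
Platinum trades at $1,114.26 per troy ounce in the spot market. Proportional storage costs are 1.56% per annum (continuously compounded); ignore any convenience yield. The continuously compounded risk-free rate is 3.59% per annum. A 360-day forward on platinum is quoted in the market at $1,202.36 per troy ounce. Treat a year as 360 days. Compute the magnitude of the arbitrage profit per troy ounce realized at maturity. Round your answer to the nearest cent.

Fair forward: F* = S·e^(carry·T), with carry = (r + u) = 0.0359 + 0.0156 = 0.0515
F* = 1114.26 · e^(0.0515 × 360/360) = 1114.26 · e^0.05150000 = 1114.26 × 1.05284919 = $1173.1477
Market $1202.36 > fair $1173.1477: forward overpriced → cash-and-carry (buy spot, short the forward).
At maturity, profit = |F_mkt − F*| = |1202.36 − 1173.1477| = $29.21 per troy ounce

$29.21 per troy ounce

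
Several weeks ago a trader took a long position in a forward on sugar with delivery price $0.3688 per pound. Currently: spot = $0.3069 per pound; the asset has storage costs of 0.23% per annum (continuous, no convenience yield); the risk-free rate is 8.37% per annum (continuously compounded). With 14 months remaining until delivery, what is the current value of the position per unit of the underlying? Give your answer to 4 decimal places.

-$0.0268 per pound

Current fair forward for the remaining 14 months: F = S·e^((r + u)·T), (r + u) = 0.0837 + 0.0023 = 0.0860
F = 0.3069 · e^(0.0860 × 14/12) = 0.3069 × 1.105539 = 0.3393
Value of long forward = (F − K)·e^(−rT) = (0.3393 − 0.3688) · e^(−0.0837·14/12)
= -0.0295 × 0.906966 = -0.0268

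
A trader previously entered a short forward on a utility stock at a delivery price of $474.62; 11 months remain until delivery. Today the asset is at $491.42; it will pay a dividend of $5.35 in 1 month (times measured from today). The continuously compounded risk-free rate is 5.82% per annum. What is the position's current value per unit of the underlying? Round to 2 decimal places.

PV(remaining dividends) I = 5.35·e^(−0.0582·1/12) = 5.3241
Current forward F = (S − I)·e^(rT) = (491.42 − 5.3241)·e^(0.0582·11/12) = 486.0959 × 1.054799 = 512.7335
Value (long) = (F − K)·e^(−rT) = (512.7335 − 474.62) × 0.948048 = 36.1334
Short position value = −(long value) = -$36.13

-$36.13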